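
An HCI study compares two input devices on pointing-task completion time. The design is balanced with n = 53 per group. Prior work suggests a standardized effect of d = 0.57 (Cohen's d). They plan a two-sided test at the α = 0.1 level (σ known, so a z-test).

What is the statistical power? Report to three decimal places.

Power ≈ 0.901

Noncentrality parameter: δ = d·√(n/2) = 0.57 × √(53/2) = 2.9343
Critical value for a two-sided test at α = 0.1: z_{α/2} = 1.645.
Power = Φ(δ − 1.645) + Φ(−δ − 1.645) = Φ(1.289) + Φ(-4.579) = 0.9014 + 0.0000 = 0.9014.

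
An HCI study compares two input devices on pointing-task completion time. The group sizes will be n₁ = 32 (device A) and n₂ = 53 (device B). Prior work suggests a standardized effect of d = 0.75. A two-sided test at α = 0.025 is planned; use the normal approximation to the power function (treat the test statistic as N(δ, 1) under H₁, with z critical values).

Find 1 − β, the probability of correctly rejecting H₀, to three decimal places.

Noncentrality parameter: δ = d / √(1/n₁ + 1/n₂) = 0.75 / √(1/32 + 1/53) = 3.3502
Critical value for a two-sided test at α = 0.025: z_{α/2} = 2.241.
Power = Φ(δ − 2.241) + Φ(−δ − 2.241) = Φ(1.109) + Φ(-5.592) = 0.8662 + 0.0000 = 0.8662.

Power ≈ 0.866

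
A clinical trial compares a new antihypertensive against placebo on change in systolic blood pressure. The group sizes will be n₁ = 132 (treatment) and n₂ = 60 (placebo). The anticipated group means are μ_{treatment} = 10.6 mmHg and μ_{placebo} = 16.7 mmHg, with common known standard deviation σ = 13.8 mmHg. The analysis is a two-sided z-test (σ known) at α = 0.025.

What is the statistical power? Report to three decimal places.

Power ≈ 0.725

Standardized effect: d = |μ_{treatment} − μ_{placebo}| / σ = |10.6 − 16.7| / 13.8 = 0.4420
Noncentrality parameter: λ = d / √(1/n₁ + 1/n₂) = 0.4420 / √(1/132 + 1/60) = 2.8390
Critical value for a two-sided test at α = 0.025: z_{α/2} = 2.241.
Power = Φ(λ − 2.241) + Φ(−λ − 2.241) = Φ(0.598) + Φ(-5.080) = 0.7249 + 0.0000 = 0.7249.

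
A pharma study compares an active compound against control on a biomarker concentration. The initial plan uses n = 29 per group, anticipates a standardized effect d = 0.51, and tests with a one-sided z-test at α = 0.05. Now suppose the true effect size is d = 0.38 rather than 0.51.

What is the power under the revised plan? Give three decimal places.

Power ≈ 0.422

With d = 0.38: δ = d·√(n/2) = 0.38 × √(29/2) = 1.4470. Critical value z_{0.05} = 1.645.
Revised power = P(Z > 1.645 − δ) = Φ(-0.198) = 0.4216.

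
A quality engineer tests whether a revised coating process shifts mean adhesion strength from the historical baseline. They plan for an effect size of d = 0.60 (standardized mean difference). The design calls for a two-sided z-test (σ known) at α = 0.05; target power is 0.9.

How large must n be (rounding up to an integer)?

Set Φ(δ − 1.960) = 0.9; then δ − 1.960 = Φ⁻¹(0.9) = 1.282, giving δ = 3.242.
(For δ > 0 the lower-tail rejection region contributes negligibly to power, so the one-term inversion is standard.)
δ = d·√n ⇒ n = (δ/d)² = (3.242 / 0.60)² = 29.19.
Round up to the next whole unit.

n = 30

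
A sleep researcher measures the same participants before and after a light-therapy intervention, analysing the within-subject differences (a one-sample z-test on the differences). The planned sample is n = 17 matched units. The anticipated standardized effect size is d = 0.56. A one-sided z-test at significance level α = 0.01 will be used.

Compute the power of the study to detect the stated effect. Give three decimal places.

Noncentrality parameter: δ = d·√n = 0.56 × √17 = 2.3089
Critical value for a one-sided test at α = 0.01: z_α = 2.326.
Power = P(Z > 2.326 − δ) = Φ(-0.017) = 0.4931.

Power ≈ 0.493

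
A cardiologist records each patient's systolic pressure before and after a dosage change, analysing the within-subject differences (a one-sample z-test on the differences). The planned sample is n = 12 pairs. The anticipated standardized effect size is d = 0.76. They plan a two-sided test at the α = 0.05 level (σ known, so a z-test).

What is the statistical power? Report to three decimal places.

Power ≈ 0.749

Noncentrality parameter: δ = d·√n = 0.76 × √12 = 2.6327
Two-sided α = 0.05 → critical value z_{0.025} = 1.960.
Power = Φ(δ − 1.960) + Φ(−δ − 1.960) = Φ(0.673) + Φ(-4.593) = 0.7494 + 0.0000 = 0.7495.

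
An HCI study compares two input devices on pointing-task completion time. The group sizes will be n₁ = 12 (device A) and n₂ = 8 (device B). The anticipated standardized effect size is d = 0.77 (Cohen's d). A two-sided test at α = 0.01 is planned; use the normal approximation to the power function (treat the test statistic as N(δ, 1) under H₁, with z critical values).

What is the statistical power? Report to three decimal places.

Power ≈ 0.187

Noncentrality parameter: δ = d / √(1/n₁ + 1/n₂) = 0.77 / √(1/12 + 1/8) = 1.6870
Two-sided α = 0.01 → critical value z_{0.005} = 2.576.
Power = Φ(δ − 2.576) + Φ(−δ − 2.576) = Φ(-0.889) + Φ(-4.263) = 0.1870 + 0.0000 = 0.1871.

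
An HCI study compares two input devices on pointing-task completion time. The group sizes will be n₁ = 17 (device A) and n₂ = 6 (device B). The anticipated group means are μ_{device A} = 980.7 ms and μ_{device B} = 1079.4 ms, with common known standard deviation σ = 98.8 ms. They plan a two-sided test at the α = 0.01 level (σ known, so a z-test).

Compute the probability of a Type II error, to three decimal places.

β ≈ 0.682

Standardized effect: d = |μ_{device A} − μ_{device B}| / σ = |980.7 − 1079.4| / 98.8 = 0.9990
Noncentrality parameter: δ = d / √(1/n₁ + 1/n₂) = 0.9990 / √(1/17 + 1/6) = 2.1038
Two-sided α = 0.01 → critical value z_{0.005} = 2.576.
Power = Φ(δ − 2.576) + Φ(−δ − 2.576) = Φ(-0.472) + Φ(-4.680) = 0.3184 + 0.0000 = 0.3184.
Type II error: β = 1 − power = 1 − 0.3184 = 0.6816.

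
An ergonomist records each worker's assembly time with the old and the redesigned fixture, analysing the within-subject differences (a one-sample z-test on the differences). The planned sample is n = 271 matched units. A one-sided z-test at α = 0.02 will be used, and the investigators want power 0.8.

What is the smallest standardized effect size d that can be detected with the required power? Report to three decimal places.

d ≈ 0.176

Need Φ(δ − 2.054) = 0.8, so δ = 2.054 + 0.842 = 2.895.
δ = d·√n ⇒ d = δ/√n = 2.895/√271 = 0.1759.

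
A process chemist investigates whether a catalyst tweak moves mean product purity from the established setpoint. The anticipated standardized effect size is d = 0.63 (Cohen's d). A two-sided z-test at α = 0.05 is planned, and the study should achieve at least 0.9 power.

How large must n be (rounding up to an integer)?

n = 27

For power 0.9 need Φ(δ − z_{0.025}) = 0.9, so δ = z_{0.025} + z_{0.10} = 1.960 + 1.282 = 3.242.
(Ignoring the negligible lower-tail rejection probability gives the usual closed-form inversion.)
δ = d·√n ⇒ n = (δ/d)² = (3.242 / 0.63)² = 26.47.
Round up to the next whole unit.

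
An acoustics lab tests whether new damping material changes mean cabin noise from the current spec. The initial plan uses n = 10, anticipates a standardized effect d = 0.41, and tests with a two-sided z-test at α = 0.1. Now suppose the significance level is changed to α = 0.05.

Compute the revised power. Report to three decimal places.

δ = d·√n = 0.41 × √10 = 1.2965 (unchanged). New critical value: z_{0.025} = 1.960.
Revised power = Φ(δ − 1.960) + Φ(−δ − 1.960) = Φ(-0.663) + Φ(-3.256) = 0.2535 + 0.0006 = 0.2541.

Power ≈ 0.254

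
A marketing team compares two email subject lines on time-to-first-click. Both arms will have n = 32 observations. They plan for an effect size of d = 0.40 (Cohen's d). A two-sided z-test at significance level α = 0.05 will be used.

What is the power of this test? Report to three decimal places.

Noncentrality parameter: δ = d·√(n/2) = 0.40 × √(32/2) = 1.6000
Critical value for a two-sided test at α = 0.05: z_{α/2} = 1.960.
Power = Φ(δ − 1.960) + Φ(−δ − 1.960) = Φ(-0.360) + Φ(-3.560) = 0.3594 + 0.0002 = 0.3596.

Power ≈ 0.360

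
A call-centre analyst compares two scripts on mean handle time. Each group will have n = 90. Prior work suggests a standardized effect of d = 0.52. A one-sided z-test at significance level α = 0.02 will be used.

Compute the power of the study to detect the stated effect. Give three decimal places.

Noncentrality parameter: δ = d·√(n/2) = 0.52 × √(90/2) = 3.4883
One-sided α = 0.02 → critical value z_{0.02} = 2.054.
Power = Φ(δ − 2.054) = Φ(1.435) = 0.9243.

Power ≈ 0.924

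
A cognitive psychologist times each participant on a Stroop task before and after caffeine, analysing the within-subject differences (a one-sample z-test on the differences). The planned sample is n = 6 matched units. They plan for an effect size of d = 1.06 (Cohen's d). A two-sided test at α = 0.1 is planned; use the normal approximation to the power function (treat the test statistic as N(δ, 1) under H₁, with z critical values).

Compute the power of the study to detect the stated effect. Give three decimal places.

Noncentrality parameter: δ = d·√n = 1.06 × √6 = 2.5965
Two-sided α = 0.1 → critical value z_{0.05} = 1.645.
Power = Φ(δ − 1.645) + Φ(−δ − 1.645) = Φ(0.952) + Φ(-4.241) = 0.8294 + 0.0000 = 0.8294.

Power ≈ 0.829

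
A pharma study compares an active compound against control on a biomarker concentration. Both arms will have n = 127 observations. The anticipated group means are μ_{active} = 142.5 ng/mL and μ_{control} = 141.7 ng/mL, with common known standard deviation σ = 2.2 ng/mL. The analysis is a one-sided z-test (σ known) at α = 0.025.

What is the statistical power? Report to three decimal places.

Power ≈ 0.826

Standardized effect: d = |μ_{active} − μ_{control}| / σ = |142.5 − 141.7| / 2.2 = 0.3636
Noncentrality parameter: δ = d·√(n/2) = 0.3636 × √(127/2) = 2.8977
One-sided α = 0.025 → critical value z_{0.025} = 1.960.
Power = P(Z > 1.960 − δ) = Φ(0.938) = 0.8258.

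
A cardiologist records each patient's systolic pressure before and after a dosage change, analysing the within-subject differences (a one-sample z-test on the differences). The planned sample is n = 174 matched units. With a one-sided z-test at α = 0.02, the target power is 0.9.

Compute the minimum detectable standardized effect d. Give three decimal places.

d ≈ 0.253

Required noncentrality: δ = z_{0.02} + z_{0.10} = 2.054 + 1.282 = 3.335.
δ = d·√n ⇒ d = δ/√n = 3.335/√174 = 0.2528.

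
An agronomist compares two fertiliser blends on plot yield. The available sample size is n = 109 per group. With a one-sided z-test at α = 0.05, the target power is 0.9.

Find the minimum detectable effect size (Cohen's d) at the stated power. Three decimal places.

d ≈ 0.396

Required noncentrality: δ = z_{0.05} + z_{0.10} = 1.645 + 1.282 = 2.926.
δ = d·√(n/2) ⇒ d = δ/√(n/2) = 2.926/√(109/2) = 0.3964.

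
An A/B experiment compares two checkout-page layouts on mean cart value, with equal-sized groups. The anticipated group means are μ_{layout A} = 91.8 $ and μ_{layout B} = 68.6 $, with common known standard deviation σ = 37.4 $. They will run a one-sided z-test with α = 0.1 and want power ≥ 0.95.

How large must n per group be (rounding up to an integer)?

n = 45 per group

Standardized effect: d = |μ_{layout A} − μ_{layout B}| / σ = |91.8 − 68.6| / 37.4 = 0.6203
Set Φ(δ − 1.282) = 0.95; then δ − 1.282 = Φ⁻¹(0.95) = 1.645, giving δ = 2.926.
δ = d·√(n/2) ⇒ n = 2(δ/d)² = 2 × (2.926 / 0.6203)² = 44.51.
Rounding up, n = 45 per group.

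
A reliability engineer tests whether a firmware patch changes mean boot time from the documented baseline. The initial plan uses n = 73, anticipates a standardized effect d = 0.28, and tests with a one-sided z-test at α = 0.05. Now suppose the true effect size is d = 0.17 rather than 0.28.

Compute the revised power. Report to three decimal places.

With d = 0.17: δ = d·√n = 0.17 × √73 = 1.4525. Critical value z_{0.05} = 1.645.
Revised power = Φ(δ − 1.645) = Φ(-0.192) = 0.4237.

Power ≈ 0.424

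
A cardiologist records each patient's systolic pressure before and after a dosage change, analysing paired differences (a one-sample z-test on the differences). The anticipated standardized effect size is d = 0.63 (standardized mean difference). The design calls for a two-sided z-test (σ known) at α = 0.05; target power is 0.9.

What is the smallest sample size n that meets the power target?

For power 0.9 need Φ(δ − z_{0.025}) = 0.9, so δ = z_{0.025} + z_{0.10} = 1.960 + 1.282 = 3.242.
(For δ > 0 the lower-tail rejection region contributes negligibly to power, so the one-term inversion is standard.)
δ = d·√n ⇒ n = (δ/d)² = (3.242 / 0.63)² = 26.47.
Round up to the next whole unit.

n = 27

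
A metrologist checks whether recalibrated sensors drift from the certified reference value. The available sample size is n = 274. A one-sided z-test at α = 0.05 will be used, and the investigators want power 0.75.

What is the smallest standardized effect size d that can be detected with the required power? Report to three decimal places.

Need Φ(δ − 1.645) = 0.75, so δ = 1.645 + 0.674 = 2.319.
δ = d·√n ⇒ d = δ/√n = 2.319/√274 = 0.1401.

d ≈ 0.140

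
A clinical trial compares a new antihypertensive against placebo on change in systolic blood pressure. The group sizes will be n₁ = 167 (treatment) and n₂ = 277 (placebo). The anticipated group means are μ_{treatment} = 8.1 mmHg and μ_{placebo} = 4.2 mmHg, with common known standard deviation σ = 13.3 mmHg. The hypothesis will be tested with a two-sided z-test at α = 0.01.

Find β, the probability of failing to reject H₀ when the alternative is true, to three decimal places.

β ≈ 0.338

Standardized effect: d = |μ_{treatment} − μ_{placebo}| / σ = |8.1 − 4.2| / 13.3 = 0.2932
Noncentrality parameter: δ = d / √(1/n₁ + 1/n₂) = 0.2932 / √(1/167 + 1/277) = 2.9931
Critical value for a two-sided test at α = 0.01: z_{α/2} = 2.576.
Power = Φ(δ − 2.576) + Φ(−δ − 2.576) = Φ(0.417) + Φ(-5.569) = 0.6618 + 0.0000 = 0.6618.
Type II error: β = 1 − power = 1 − 0.6618 = 0.3382.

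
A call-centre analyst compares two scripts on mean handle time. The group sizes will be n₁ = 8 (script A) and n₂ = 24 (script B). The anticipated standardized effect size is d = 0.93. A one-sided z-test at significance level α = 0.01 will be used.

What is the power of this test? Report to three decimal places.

Noncentrality parameter: δ = d / √(1/n₁ + 1/n₂) = 0.93 / √(1/8 + 1/24) = 2.2780
One-sided α = 0.01 → critical value z_{0.01} = 2.326.
Power = Φ(δ − 2.326) = Φ(-0.048) = 0.4807.

Power ≈ 0.481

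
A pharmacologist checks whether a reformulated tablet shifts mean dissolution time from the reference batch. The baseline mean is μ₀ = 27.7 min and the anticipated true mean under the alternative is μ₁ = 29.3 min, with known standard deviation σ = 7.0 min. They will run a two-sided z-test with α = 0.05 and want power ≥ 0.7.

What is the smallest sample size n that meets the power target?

n = 119

Standardized effect: d = |μ₁ − μ₀| / σ = |29.3 − 27.7| / 7.0 = 0.2286
For power 0.7 need Φ(δ − z_{0.025}) = 0.7, so δ = z_{0.025} + z_{0.30} = 1.960 + 0.524 = 2.484.
(Ignoring the negligible lower-tail rejection probability gives the usual closed-form inversion.)
δ = d·√n ⇒ n = (δ/d)² = (2.484 / 0.2286)² = 118.14.
Round up to the next whole unit.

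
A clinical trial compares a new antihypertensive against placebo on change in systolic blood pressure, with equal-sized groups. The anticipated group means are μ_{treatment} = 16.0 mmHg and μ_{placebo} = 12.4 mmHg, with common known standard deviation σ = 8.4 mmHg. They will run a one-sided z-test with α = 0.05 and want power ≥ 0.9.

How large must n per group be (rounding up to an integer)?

n = 94 per group

Standardized effect: d = |μ_{treatment} − μ_{placebo}| / σ = |16.0 − 12.4| / 8.4 = 0.4286
Set Φ(δ − 1.645) = 0.9; then δ − 1.645 = Φ⁻¹(0.9) = 1.282, giving δ = 2.926.
δ = d·√(n/2) ⇒ n = 2(δ/d)² = 2 × (2.926 / 0.4286)² = 93.25.
Rounding up, n = 94 per group.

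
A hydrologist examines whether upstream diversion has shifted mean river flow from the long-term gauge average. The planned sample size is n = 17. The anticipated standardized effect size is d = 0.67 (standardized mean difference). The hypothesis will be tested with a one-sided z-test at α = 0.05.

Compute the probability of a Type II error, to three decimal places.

β ≈ 0.132

Noncentrality parameter: δ = d·√n = 0.67 × √17 = 2.7625
Critical value for a one-sided test at α = 0.05: z_α = 1.645.
Power = P(Z > 1.645 − δ) = Φ(1.118) = 0.8681.
Type II error: β = 1 − power = 1 − 0.8681 = 0.1319.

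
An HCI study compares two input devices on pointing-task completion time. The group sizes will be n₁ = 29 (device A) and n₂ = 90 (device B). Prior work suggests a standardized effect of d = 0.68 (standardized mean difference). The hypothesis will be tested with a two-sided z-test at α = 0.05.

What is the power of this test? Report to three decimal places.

Noncentrality parameter: δ = d / √(1/n₁ + 1/n₂) = 0.68 / √(1/29 + 1/90) = 3.1846
Critical value for a two-sided test at α = 0.05: z_{α/2} = 1.960.
Power = Φ(δ − 1.960) + Φ(−δ − 1.960) = Φ(1.225) + Φ(-5.145) = 0.8896 + 0.0000 = 0.8896.

Power ≈ 0.890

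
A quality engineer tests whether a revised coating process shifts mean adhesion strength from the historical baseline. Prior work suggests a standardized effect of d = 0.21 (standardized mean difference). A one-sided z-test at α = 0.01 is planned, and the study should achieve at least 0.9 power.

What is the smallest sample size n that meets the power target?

Set Φ(δ − 2.326) = 0.9; then δ − 2.326 = Φ⁻¹(0.9) = 1.282, giving δ = 3.608.
δ = d·√n ⇒ n = (δ/d)² = (3.608 / 0.21)² = 295.17.
Rounding up, n = 296.

n = 296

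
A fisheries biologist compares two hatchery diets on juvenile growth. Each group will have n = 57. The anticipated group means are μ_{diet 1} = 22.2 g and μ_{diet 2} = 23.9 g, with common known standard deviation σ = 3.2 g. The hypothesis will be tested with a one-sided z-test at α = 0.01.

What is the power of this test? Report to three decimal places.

Power ≈ 0.695

Standardized effect: d = |μ_{diet 1} − μ_{diet 2}| / σ = |22.2 − 23.9| / 3.2 = 0.5312
Noncentrality parameter: δ = d·√(n/2) = 0.5312 × √(57/2) = 2.8361
Critical value for a one-sided test at α = 0.01: z_α = 2.326.
Power = P(Z > 2.326 − δ) = Φ(0.510) = 0.6949.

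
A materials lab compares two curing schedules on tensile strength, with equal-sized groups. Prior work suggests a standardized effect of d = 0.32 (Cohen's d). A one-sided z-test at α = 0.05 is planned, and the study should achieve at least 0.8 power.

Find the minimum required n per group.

For power 0.8 need Φ(δ − z_{0.05}) = 0.8, so δ = z_{0.05} + z_{0.20} = 1.645 + 0.842 = 2.486.
δ = d·√(n/2) ⇒ n = 2(δ/d)² = 2 × (2.486 / 0.32)² = 120.75.
Rounding up, n = 121 per group.

n = 121 per group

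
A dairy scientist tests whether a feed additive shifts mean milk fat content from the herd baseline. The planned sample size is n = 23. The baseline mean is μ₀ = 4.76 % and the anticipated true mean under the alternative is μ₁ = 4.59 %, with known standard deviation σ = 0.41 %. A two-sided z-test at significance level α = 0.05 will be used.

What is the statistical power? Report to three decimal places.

Standardized effect: d = |μ₁ − μ₀| / σ = |4.59 − 4.76| / 0.41 = 0.4146
Noncentrality parameter: δ = d·√n = 0.4146 × √23 = 1.9885
Critical value for a two-sided test at α = 0.05: z_{α/2} = 1.960.
Power = Φ(δ − 1.960) + Φ(−δ − 1.960) = Φ(0.029) + Φ(-3.948) = 0.5114 + 0.0000 = 0.5114.

Power ≈ 0.511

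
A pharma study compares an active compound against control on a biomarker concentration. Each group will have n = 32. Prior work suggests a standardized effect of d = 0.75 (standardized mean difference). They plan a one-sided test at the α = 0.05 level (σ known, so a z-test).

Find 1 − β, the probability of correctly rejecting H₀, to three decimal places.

Noncentrality parameter: δ = d·√(n/2) = 0.75 × √(32/2) = 3.0000
Critical value for a one-sided test at α = 0.05: z_α = 1.645.
Power = P(Z > 1.645 − δ) = Φ(1.355) = 0.9123.

Power ≈ 0.912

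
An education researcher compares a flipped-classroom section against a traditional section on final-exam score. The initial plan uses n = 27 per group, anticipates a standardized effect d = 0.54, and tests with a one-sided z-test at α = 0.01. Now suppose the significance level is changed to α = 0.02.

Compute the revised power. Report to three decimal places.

Power ≈ 0.472

δ = d·√(n/2) = 0.54 × √(27/2) = 1.9841 (unchanged). New critical value: z_{0.02} = 2.054.
Revised power = Φ(δ − 2.054) = Φ(-0.070) = 0.4722.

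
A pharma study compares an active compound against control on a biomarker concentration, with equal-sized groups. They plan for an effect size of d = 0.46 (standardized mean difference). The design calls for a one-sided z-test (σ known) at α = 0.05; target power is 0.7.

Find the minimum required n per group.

For power 0.7 need Φ(δ − z_{0.05}) = 0.7, so δ = z_{0.05} + z_{0.30} = 1.645 + 0.524 = 2.169.
δ = d·√(n/2) ⇒ n = 2(δ/d)² = 2 × (2.169 / 0.46)² = 44.48.
Round up to the next whole unit.

n = 45 per group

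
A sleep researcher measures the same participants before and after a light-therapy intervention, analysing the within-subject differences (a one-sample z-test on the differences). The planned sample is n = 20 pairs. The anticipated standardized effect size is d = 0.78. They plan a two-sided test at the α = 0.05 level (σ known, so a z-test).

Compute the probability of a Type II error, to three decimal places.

β ≈ 0.063

Noncentrality parameter: δ = d·√n = 0.78 × √20 = 3.4883
Two-sided α = 0.05 → critical value z_{0.025} = 1.960.
Power = Φ(δ − 1.960) + Φ(−δ − 1.960) = Φ(1.528) + Φ(-5.448) = 0.9368 + 0.0000 = 0.9368.
Type II error: β = 1 − power = 1 − 0.9368 = 0.0632.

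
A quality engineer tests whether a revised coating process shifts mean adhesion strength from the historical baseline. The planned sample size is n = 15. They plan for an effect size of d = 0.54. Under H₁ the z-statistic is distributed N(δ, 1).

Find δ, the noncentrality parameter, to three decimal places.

The noncentrality parameter scales effect size by the design's sample-size factor: δ = d·√n = 0.54 × √15 = 2.0914

δ ≈ 2.091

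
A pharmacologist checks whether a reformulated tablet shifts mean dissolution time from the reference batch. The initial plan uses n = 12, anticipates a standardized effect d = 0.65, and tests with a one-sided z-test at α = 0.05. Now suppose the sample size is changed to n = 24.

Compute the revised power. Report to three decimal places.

With n = 24: δ = d·√n = 0.65 × √24 = 3.1843. Critical value z_{0.05} = 1.645.
Revised power = P(Z > 1.645 − δ) = Φ(1.539) = 0.9382.

Power ≈ 0.938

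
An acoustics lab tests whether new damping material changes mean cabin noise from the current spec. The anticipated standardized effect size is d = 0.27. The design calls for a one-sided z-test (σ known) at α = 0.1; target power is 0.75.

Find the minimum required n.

Set Φ(δ − 1.282) = 0.75; then δ − 1.282 = Φ⁻¹(0.75) = 0.674, giving δ = 1.956.
δ = d·√n ⇒ n = (δ/d)² = (1.956 / 0.27)² = 52.48.
Rounding up, n = 53.

n = 53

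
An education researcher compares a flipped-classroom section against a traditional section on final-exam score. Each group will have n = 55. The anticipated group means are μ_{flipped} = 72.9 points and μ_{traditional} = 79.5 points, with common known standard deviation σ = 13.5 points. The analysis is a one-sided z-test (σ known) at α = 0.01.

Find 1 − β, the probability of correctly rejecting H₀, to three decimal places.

Standardized effect: d = |μ_{flipped} − μ_{traditional}| / σ = |72.9 − 79.5| / 13.5 = 0.4889
Noncentrality parameter: δ = d·√(n/2) = 0.4889 × √(55/2) = 2.5638
One-sided α = 0.01 → critical value z_{0.01} = 2.326.
Power = P(Z > 2.326 − δ) = Φ(0.237) = 0.5938.

Power ≈ 0.594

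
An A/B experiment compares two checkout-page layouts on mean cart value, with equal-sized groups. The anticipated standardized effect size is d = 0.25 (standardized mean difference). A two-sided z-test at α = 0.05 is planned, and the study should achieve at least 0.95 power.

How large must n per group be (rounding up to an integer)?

Set Φ(δ − 1.960) = 0.95; then δ − 1.960 = Φ⁻¹(0.95) = 1.645, giving δ = 3.605.
(For δ > 0 the lower-tail rejection region contributes negligibly to power, so the one-term inversion is standard.)
δ = d·√(n/2) ⇒ n = 2(δ/d)² = 2 × (3.605 / 0.25)² = 415.83.
Round up to the next whole unit.

n = 416 per group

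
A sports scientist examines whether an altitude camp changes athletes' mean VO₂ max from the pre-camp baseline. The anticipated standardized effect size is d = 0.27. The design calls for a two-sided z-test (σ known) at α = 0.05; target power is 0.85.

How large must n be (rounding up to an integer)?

Set Φ(δ − 1.960) = 0.85; then δ − 1.960 = Φ⁻¹(0.85) = 1.036, giving δ = 2.996.
(The Φ(−δ − z_{α/2}) term is vanishingly small for δ > 0 and is dropped in the standard sample-size formula.)
δ = d·√n ⇒ n = (δ/d)² = (2.996 / 0.27)² = 123.16.
Rounding up, n = 124.

n = 124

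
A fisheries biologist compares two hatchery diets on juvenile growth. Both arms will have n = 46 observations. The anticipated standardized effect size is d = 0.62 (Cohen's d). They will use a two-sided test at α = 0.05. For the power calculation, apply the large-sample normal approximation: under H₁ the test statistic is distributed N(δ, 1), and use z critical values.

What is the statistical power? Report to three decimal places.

Noncentrality parameter: δ = d·√(n/2) = 0.62 × √(46/2) = 2.9734
Two-sided α = 0.05 → critical value z_{0.025} = 1.960.
Power = Φ(δ − 1.960) + Φ(−δ − 1.960) = Φ(1.013) + Φ(-4.933) = 0.8446 + 0.0000 = 0.8446.

Power ≈ 0.845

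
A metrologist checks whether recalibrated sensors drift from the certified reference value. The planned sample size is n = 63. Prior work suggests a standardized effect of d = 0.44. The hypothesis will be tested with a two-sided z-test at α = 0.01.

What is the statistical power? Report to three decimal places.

Noncentrality parameter: δ = d·√n = 0.44 × √63 = 3.4924
Two-sided α = 0.01 → critical value z_{0.005} = 2.576.
Power = Φ(δ − 2.576) + Φ(−δ − 2.576) = Φ(0.917) + Φ(-6.068) = 0.8203 + 0.0000 = 0.8203.

Power ≈ 0.820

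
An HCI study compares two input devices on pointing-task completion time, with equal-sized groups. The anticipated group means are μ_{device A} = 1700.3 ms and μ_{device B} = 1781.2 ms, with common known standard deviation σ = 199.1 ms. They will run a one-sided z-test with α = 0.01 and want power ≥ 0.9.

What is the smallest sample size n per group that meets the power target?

Standardized effect: d = |μ_{device A} − μ_{device B}| / σ = |1700.3 − 1781.2| / 199.1 = 0.4063
For power 0.9 need Φ(δ − z_{0.01}) = 0.9, so δ = z_{0.01} + z_{0.10} = 2.326 + 1.282 = 3.608.
δ = d·√(n/2) ⇒ n = 2(δ/d)² = 2 × (3.608 / 0.4063)² = 157.68.
Round up to the next whole unit.

n = 158 per group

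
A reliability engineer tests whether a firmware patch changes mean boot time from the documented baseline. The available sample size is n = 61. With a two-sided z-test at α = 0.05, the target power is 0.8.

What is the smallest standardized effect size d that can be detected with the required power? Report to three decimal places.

Required noncentrality: δ = z_{0.025} + z_{0.20} = 1.960 + 0.842 = 2.802.
(The second rejection-region term Φ(−δ − z_{α/2}) is negligible and dropped.)
δ = d·√n ⇒ d = δ/√n = 2.802/√61 = 0.3587.

d ≈ 0.359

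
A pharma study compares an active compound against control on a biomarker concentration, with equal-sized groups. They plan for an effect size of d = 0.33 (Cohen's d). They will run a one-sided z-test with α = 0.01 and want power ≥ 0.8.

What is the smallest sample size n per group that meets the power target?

n = 185 per group

For power 0.8 need Φ(δ − z_{0.01}) = 0.8, so δ = z_{0.01} + z_{0.20} = 2.326 + 0.842 = 3.168.
δ = d·√(n/2) ⇒ n = 2(δ/d)² = 2 × (3.168 / 0.33)² = 184.32.
Round up to the next whole unit.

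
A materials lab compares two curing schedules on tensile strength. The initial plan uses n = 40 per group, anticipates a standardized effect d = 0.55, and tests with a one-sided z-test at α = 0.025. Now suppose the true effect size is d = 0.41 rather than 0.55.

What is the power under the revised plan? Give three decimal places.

With d = 0.41: δ = d·√(n/2) = 0.41 × √(40/2) = 1.8336. Critical value z_{0.025} = 1.960.
Revised power = P(Z > 1.960 − δ) = Φ(-0.126) = 0.4497.

Power ≈ 0.450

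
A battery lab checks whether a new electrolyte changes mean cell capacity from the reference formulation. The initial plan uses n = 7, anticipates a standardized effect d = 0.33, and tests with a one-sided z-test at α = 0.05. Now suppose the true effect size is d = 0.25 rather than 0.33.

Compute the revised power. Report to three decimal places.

Power ≈ 0.163

With d = 0.25: δ = d·√n = 0.25 × √7 = 0.6614. Critical value z_{0.05} = 1.645.
Revised power = Φ(δ − 1.645) = Φ(-0.983) = 0.1627.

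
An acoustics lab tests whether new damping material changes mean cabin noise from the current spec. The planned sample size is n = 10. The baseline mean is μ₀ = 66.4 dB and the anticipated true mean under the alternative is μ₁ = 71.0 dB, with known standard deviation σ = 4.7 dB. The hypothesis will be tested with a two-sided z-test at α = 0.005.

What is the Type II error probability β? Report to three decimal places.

β ≈ 0.387

Standardized effect: d = |μ₁ − μ₀| / σ = |71.0 − 66.4| / 4.7 = 0.9787
Noncentrality parameter: δ = d·√n = 0.9787 × √10 = 3.0950
Critical value for a two-sided test at α = 0.005: z_{α/2} = 2.807.
Power = Φ(δ − 2.807) + Φ(−δ − 2.807) = Φ(0.288) + Φ(-5.902) = 0.6133 + 0.0000 = 0.6133.
Type II error: β = 1 − power = 1 − 0.6133 = 0.3867.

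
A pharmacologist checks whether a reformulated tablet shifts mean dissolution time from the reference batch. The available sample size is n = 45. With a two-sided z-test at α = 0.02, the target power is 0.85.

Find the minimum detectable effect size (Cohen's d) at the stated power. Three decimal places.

d ≈ 0.501

Required noncentrality: δ = z_{0.01} + z_{0.15} = 2.326 + 1.036 = 3.363.
(The second rejection-region term Φ(−δ − z_{α/2}) is negligible and dropped.)
δ = d·√n ⇒ d = δ/√n = 3.363/√45 = 0.5013.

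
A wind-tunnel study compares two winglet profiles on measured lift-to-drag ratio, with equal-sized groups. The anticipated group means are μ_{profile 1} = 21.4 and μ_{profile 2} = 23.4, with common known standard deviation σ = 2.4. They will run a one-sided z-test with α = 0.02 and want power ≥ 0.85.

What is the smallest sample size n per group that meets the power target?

n = 28 per group

Standardized effect: d = |μ_{profile 1} − μ_{profile 2}| / σ = |21.4 − 23.4| / 2.4 = 0.8333
For power 0.85 need Φ(δ − z_{0.02}) = 0.85, so δ = z_{0.02} + z_{0.15} = 2.054 + 1.036 = 3.090.
δ = d·√(n/2) ⇒ n = 2(δ/d)² = 2 × (3.090 / 0.8333)² = 27.50.
Rounding up, n = 28 per group.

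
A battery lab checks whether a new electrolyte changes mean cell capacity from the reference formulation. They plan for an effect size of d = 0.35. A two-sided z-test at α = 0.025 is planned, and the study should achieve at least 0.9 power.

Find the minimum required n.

Set Φ(δ − 2.241) = 0.9; then δ − 2.241 = Φ⁻¹(0.9) = 1.282, giving δ = 3.523.
(Ignoring the negligible lower-tail rejection probability gives the usual closed-form inversion.)
δ = d·√n ⇒ n = (δ/d)² = (3.523 / 0.35)² = 101.32.
Rounding up, n = 102.

n = 102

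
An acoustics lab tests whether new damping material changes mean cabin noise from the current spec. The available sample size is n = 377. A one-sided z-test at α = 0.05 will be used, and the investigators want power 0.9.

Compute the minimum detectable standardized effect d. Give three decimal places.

d ≈ 0.151

Required noncentrality: δ = z_{0.05} + z_{0.10} = 1.645 + 1.282 = 2.926.
δ = d·√n ⇒ d = δ/√n = 2.926/√377 = 0.1507.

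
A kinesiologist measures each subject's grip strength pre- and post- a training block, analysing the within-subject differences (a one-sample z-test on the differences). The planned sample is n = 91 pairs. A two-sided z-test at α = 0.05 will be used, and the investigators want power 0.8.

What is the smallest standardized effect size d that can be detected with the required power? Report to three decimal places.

d ≈ 0.294

Need Φ(δ − 1.960) = 0.8, so δ = 1.960 + 0.842 = 2.802.
(Lower-tail contribution to power is negligible for δ > 0.)
δ = d·√n ⇒ d = δ/√n = 2.802/√91 = 0.2937.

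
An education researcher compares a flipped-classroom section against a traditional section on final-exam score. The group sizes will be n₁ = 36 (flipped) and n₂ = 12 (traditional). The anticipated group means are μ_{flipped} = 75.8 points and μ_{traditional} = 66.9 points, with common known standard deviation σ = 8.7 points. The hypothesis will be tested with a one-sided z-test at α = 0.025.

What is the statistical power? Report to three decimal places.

Standardized effect: d = |μ_{flipped} − μ_{traditional}| / σ = |75.8 − 66.9| / 8.7 = 1.0230
Noncentrality parameter: λ = d / √(1/n₁ + 1/n₂) = 1.0230 / √(1/36 + 1/12) = 3.0690
One-sided α = 0.025 → critical value z_{0.025} = 1.960.
Power = P(Z > 1.960 − λ) = Φ(1.109) = 0.8663.

Power ≈ 0.866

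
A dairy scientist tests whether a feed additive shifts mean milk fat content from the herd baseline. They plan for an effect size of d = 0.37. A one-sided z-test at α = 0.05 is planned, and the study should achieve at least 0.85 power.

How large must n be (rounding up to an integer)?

Set Φ(δ − 1.645) = 0.85; then δ − 1.645 = Φ⁻¹(0.85) = 1.036, giving δ = 2.681.
δ = d·√n ⇒ n = (δ/d)² = (2.681 / 0.37)² = 52.51.
Rounding up, n = 53.

n = 53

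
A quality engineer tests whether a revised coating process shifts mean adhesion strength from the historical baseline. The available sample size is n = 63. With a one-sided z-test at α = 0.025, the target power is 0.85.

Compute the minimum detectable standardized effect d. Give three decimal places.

d ≈ 0.378

Required noncentrality: δ = z_{0.025} + z_{0.15} = 1.960 + 1.036 = 2.996.
δ = d·√n ⇒ d = δ/√n = 2.996/√63 = 0.3775.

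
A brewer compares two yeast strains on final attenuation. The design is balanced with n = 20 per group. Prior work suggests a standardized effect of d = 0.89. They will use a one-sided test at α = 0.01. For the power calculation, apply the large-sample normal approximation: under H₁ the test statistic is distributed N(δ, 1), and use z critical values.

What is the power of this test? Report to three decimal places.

Noncentrality parameter: λ = d·√(n/2) = 0.89 × √(20/2) = 2.8144
Critical value for a one-sided test at α = 0.01: z_α = 2.326.
Power = P(Z > 2.326 − λ) = Φ(0.488) = 0.6873.

Power ≈ 0.687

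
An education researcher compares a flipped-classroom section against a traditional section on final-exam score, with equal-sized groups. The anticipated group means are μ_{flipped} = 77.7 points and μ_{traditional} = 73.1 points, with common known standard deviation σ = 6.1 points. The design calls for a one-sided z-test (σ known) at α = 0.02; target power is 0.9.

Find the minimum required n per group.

n = 40 per group

Standardized effect: d = |μ_{flipped} − μ_{traditional}| / σ = |77.7 − 73.1| / 6.1 = 0.7541
For power 0.9 need Φ(δ − z_{0.02}) = 0.9, so δ = z_{0.02} + z_{0.10} = 2.054 + 1.282 = 3.335.
δ = d·√(n/2) ⇒ n = 2(δ/d)² = 2 × (3.335 / 0.7541)² = 39.12.
Round up to the next whole unit.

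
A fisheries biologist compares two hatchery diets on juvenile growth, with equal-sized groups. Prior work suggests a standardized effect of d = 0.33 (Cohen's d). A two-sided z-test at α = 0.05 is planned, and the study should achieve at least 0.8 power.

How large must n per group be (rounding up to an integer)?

n = 145 per group

Set Φ(δ − 1.960) = 0.8; then δ − 1.960 = Φ⁻¹(0.8) = 0.842, giving δ = 2.802.
(Ignoring the negligible lower-tail rejection probability gives the usual closed-form inversion.)
δ = d·√(n/2) ⇒ n = 2(δ/d)² = 2 × (2.802 / 0.33)² = 144.15.
Rounding up, n = 145 per group.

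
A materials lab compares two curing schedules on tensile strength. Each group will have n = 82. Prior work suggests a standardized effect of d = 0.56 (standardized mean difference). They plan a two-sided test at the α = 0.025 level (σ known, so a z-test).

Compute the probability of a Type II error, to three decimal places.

Noncentrality parameter: δ = d·√(n/2) = 0.56 × √(82/2) = 3.5857
Two-sided α = 0.025 → critical value z_{0.0125} = 2.241.
Power = Φ(δ − 2.241) + Φ(−δ − 2.241) = Φ(1.344) + Φ(-5.827) = 0.9106 + 0.0000 = 0.9106.
Type II error: β = 1 − power = 1 − 0.9106 = 0.0894.

β ≈ 0.089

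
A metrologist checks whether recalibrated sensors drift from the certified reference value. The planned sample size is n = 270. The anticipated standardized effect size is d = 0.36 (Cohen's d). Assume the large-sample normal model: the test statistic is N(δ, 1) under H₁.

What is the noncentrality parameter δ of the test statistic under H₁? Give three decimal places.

δ ≈ 5.915

δ = d·√n = 0.36 × √270 = 5.9154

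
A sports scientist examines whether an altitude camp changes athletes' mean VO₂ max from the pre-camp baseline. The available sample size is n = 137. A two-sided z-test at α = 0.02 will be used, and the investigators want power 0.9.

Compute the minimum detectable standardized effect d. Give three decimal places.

Required noncentrality: δ = z_{0.01} + z_{0.10} = 2.326 + 1.282 = 3.608.
(The second rejection-region term Φ(−δ − z_{α/2}) is negligible and dropped.)
δ = d·√n ⇒ d = δ/√n = 3.608/√137 = 0.3082.

d ≈ 0.308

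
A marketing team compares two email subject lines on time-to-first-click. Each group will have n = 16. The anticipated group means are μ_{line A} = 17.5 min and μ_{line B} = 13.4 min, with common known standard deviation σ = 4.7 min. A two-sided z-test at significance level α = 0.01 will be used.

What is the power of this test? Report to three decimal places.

Power ≈ 0.457

Standardized effect: d = |μ_{line A} − μ_{line B}| / σ = |17.5 − 13.4| / 4.7 = 0.8723
Noncentrality parameter: δ = d·√(n/2) = 0.8723 × √(16/2) = 2.4674
Critical value for a two-sided test at α = 0.01: z_{α/2} = 2.576.
Power = Φ(δ − 2.576) + Φ(−δ − 2.576) = Φ(-0.108) + Φ(-5.043) = 0.4568 + 0.0000 = 0.4568.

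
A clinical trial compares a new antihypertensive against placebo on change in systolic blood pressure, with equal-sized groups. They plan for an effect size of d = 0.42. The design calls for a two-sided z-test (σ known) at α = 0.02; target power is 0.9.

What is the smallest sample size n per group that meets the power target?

n = 148 per group

For power 0.9 need Φ(δ − z_{0.01}) = 0.9, so δ = z_{0.01} + z_{0.10} = 2.326 + 1.282 = 3.608.
(For δ > 0 the lower-tail rejection region contributes negligibly to power, so the one-term inversion is standard.)
δ = d·√(n/2) ⇒ n = 2(δ/d)² = 2 × (3.608 / 0.42)² = 147.58.
Round up to the next whole unit.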